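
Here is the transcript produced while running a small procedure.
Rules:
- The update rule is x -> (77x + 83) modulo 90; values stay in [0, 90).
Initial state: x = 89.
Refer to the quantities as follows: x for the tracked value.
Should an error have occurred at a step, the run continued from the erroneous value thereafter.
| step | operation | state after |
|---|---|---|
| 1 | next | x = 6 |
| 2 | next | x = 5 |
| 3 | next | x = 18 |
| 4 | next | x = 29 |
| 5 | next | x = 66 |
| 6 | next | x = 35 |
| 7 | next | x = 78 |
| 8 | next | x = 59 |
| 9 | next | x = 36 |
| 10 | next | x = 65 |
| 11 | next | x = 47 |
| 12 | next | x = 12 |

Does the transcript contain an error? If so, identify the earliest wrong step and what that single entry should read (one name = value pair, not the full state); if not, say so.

step 11, x = 48

Step 1: x = (77*89 + 83) mod 90 = 6 — confirmed correct.
Step 2: x = (77*6 + 83) mod 90 = 5 — same as recorded.
Step 3: x = (77*5 + 83) mod 90 = 18 — confirmed correct.
Step 4: x = (77*18 + 83) mod 90 = 29 — verified.
Step 5: x = (77*29 + 83) mod 90 = 66 — verified.
Step 6: x = (77*66 + 83) mod 90 = 35 — in agreement.
Step 7: x = (77*35 + 83) mod 90 = 78 — no discrepancy.
Step 8: x = (77*78 + 83) mod 90 = 59 — same as recorded.
Step 9: x = (77*59 + 83) mod 90 = 36 — in agreement.
Step 10: x = (77*36 + 83) mod 90 = 65 — exactly as logged.
Step 11: x = (77*65 + 83) mod 90 = 48 — the recorded entry deviates here.
Conclusion: step 11 carries the first error; the entry should be x = 48.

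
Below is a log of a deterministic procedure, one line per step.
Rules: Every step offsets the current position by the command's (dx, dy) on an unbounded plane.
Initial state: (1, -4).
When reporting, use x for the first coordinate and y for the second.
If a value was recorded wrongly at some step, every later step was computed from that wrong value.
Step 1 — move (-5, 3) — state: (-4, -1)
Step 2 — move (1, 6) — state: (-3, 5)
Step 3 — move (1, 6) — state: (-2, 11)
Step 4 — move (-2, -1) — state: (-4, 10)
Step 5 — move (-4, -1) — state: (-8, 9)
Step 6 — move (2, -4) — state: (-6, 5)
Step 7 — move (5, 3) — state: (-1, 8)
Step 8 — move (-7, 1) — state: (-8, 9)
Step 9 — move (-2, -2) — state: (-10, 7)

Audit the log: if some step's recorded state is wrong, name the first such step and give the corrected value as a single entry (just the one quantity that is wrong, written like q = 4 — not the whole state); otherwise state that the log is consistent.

no error

1. x = 1 + (-5) = -4, y = -4 + (3) = -1 (matches)
2. x = -4 + (1) = -3, y = -1 + (6) = 5 (matches)
3. x = -3 + (1) = -2, y = 5 + (6) = 11 (verified)
4. x = -2 + (-2) = -4, y = 11 + (-1) = 10 (checks out)
5. x = -4 + (-4) = -8, y = 10 + (-1) = 9 (same as recorded)
6. x = -8 + (2) = -6, y = 9 + (-4) = 5 (checks out)
7. x = -6 + (5) = -1, y = 5 + (3) = 8 (in agreement)
8. x = -1 + (-7) = -8, y = 8 + (1) = 9 (exactly as logged)
9. x = -8 + (-2) = -10, y = 9 + (-2) = 7 (consistent with the log)
Each recorded entry agrees with the recomputation.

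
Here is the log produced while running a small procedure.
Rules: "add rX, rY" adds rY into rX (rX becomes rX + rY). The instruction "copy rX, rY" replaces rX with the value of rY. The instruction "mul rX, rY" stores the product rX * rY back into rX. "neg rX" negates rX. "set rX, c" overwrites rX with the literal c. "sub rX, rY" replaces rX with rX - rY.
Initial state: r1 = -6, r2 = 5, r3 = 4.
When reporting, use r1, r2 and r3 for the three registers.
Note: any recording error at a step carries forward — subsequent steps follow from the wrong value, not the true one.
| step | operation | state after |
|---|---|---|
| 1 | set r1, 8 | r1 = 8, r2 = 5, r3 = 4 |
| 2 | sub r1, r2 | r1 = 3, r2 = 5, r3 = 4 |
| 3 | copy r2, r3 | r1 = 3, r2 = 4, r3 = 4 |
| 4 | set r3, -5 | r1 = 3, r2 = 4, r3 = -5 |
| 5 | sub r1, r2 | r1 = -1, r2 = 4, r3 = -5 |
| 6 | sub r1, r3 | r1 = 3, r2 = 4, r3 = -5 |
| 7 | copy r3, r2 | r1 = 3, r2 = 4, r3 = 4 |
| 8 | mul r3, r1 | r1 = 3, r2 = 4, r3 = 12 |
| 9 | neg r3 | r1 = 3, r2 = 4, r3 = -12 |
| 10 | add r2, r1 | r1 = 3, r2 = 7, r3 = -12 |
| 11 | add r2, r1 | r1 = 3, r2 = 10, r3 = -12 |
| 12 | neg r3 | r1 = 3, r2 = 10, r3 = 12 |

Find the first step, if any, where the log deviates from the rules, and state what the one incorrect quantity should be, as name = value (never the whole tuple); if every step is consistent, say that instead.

Recomputing the run from the initial state:
step 1: r1 = 8, r2 = 5, r3 = 4
step 2: r1 = 3, r2 = 5, r3 = 4
step 3: r1 = 3, r2 = 4, r3 = 4
step 4: r1 = 3, r2 = 4, r3 = -5
step 5: r1 = -1, r2 = 4, r3 = -5
step 6: r1 = 4, r2 = 4, r3 = -5
step 7: r1 = 4, r2 = 4, r3 = 4
step 8: r1 = 4, r2 = 4, r3 = 16
step 9: r1 = 4, r2 = 4, r3 = -16
step 10: r1 = 4, r2 = 8, r3 = -16
step 11: r1 = 4, r2 = 12, r3 = -16
step 12: r1 = 4, r2 = 12, r3 = 16
The first disagreement with the log is at step 6, where the value should be r1 = 4.

step 6, r1 = 4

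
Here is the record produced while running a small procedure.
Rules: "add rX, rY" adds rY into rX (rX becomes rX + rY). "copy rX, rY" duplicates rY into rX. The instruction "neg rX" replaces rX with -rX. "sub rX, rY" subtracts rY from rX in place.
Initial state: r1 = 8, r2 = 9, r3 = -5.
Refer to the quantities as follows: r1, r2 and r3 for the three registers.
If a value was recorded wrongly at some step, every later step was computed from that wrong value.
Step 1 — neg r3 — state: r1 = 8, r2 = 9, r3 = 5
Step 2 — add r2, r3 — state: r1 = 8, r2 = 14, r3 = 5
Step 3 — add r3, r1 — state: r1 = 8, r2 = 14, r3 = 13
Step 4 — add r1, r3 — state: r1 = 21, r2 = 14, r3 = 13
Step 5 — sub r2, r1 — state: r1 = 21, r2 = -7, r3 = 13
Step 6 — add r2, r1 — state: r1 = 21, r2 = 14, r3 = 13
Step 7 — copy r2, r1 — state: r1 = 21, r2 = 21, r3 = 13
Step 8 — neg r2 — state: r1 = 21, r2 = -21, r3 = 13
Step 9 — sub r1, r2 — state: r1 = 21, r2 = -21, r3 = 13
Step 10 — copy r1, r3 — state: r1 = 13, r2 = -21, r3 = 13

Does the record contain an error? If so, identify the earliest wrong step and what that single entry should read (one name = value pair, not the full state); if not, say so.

step 1: r3 = -(-5) = 5 -> checks out
step 2: r2 = 9 + 5 = 14 -> matches
step 3: r3 = 5 + 8 = 13 -> exactly as logged
step 4: r1 = 8 + 13 = 21 -> verified
step 5: r2 = 14 - 21 = -7 -> in agreement
step 6: r2 = -7 + 21 = 14 -> no discrepancy
step 7: r2 = 21 -> no discrepancy
step 8: r2 = -(21) = -21 -> confirmed correct
step 9: r1 = 21 - -21 = 42 -> a discrepancy with the record
So the first discrepancy is step 9, where the right value is r1 = 42.

step 9, r1 = 42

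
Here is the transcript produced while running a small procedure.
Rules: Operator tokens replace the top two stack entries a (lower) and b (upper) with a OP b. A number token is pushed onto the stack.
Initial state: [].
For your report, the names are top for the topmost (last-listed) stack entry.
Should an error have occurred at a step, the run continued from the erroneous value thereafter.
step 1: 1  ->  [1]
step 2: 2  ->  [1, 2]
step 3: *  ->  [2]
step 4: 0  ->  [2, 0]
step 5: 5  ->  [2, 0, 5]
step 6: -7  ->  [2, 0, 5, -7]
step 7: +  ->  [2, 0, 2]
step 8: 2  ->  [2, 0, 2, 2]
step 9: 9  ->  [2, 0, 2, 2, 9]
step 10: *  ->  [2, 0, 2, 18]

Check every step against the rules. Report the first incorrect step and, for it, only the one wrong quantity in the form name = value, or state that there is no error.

step 7, top = -2

1. push 1: top = 1 (verified)
2. push 2: top = 2 (verified)
3. 1 * 2 = 2 (same as recorded)
4. push 0: top = 0 (no discrepancy)
5. push 5: top = 5 (matches)
6. push -7: top = -7 (in agreement)
7. 5 + -7 = -2 (the transcript has a different value)
Step 7 is the first one off; corrected, top = -2.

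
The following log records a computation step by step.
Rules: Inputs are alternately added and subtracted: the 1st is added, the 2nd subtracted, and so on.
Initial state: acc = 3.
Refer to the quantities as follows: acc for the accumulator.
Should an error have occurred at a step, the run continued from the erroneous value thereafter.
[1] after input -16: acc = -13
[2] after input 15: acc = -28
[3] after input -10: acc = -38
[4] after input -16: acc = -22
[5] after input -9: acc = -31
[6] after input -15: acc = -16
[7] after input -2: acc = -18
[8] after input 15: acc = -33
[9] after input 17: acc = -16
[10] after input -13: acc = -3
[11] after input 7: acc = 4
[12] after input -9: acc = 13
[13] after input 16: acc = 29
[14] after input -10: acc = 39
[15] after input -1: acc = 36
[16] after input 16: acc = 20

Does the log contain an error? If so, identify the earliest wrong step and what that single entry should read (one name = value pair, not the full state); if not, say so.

step 15, acc = 38

Recomputing the run from the initial state:
step 1: acc = -13
step 2: acc = -28
step 3: acc = -38
step 4: acc = -22
step 5: acc = -31
step 6: acc = -16
step 7: acc = -18
step 8: acc = -33
step 9: acc = -16
step 10: acc = -3
step 11: acc = 4
step 12: acc = 13
step 13: acc = 29
step 14: acc = 39
step 15: acc = 38
step 16: acc = 22
The first disagreement with the log is at step 15, where the value should be acc = 38.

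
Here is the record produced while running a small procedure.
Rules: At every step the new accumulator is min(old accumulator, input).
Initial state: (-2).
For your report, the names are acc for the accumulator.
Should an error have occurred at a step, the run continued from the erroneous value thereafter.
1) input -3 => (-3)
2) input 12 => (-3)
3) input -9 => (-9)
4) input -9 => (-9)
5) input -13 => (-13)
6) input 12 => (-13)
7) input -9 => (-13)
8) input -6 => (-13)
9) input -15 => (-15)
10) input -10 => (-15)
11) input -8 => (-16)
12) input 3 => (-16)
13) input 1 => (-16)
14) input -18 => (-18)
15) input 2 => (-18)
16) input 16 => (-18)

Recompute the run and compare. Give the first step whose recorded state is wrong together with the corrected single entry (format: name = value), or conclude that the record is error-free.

step 1: acc = min(-2, -3) = -3 -> checks out
step 2: acc = min(-3, 12) = -3 -> consistent with the record
step 3: acc = min(-3, -9) = -9 -> agrees with the record
step 4: acc = min(-9, -9) = -9 -> no discrepancy
step 5: acc = min(-9, -13) = -13 -> in agreement
step 6: acc = min(-13, 12) = -13 -> exactly as logged
step 7: acc = min(-13, -9) = -13 -> matches
step 8: acc = min(-13, -6) = -13 -> same as recorded
step 9: acc = min(-13, -15) = -15 -> consistent with the record
step 10: acc = min(-15, -10) = -15 -> consistent with the record
step 11: acc = min(-15, -8) = -15 -> the entry is off here
Conclusion: step 11 carries the first error; the entry should be acc = -15.

step 11, acc = -15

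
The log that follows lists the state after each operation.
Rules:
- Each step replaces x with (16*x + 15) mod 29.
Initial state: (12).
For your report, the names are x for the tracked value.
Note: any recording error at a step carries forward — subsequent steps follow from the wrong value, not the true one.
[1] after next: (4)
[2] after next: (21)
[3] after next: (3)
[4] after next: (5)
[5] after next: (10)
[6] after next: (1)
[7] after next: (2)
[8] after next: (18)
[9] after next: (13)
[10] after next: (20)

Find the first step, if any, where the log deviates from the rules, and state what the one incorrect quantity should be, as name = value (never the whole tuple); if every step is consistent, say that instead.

step 5, x = 8

Recomputing the run from the initial state:
step 1: x = 4
step 2: x = 21
step 3: x = 3
step 4: x = 5
step 5: x = 8
step 6: x = 27
step 7: x = 12
step 8: x = 4
step 9: x = 21
step 10: x = 3
The first disagreement with the log is at step 5, where the value should be x = 8.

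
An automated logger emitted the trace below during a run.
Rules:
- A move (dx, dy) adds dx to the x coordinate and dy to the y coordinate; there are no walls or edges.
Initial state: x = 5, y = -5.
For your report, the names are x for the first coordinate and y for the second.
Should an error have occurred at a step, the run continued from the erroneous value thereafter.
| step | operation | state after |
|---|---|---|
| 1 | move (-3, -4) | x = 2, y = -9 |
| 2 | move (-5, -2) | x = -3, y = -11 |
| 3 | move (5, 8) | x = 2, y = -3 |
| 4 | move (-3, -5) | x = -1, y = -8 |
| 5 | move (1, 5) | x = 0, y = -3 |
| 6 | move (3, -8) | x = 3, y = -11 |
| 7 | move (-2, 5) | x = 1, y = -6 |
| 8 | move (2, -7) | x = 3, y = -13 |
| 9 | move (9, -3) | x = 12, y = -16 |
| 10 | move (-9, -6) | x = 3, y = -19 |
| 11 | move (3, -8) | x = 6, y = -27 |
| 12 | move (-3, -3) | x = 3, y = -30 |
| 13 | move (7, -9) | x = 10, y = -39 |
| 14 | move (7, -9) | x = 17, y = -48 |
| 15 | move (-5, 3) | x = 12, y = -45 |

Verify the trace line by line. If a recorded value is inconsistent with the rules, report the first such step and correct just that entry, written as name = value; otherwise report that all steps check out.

step 10, y = -22

step 1: x = 5 + (-3) = 2, y = -5 + (-4) = -9 -> exactly as logged
step 2: x = 2 + (-5) = -3, y = -9 + (-2) = -11 -> consistent with the trace
step 3: x = -3 + (5) = 2, y = -11 + (8) = -3 -> agrees with the trace
step 4: x = 2 + (-3) = -1, y = -3 + (-5) = -8 -> exactly as logged
step 5: x = -1 + (1) = 0, y = -8 + (5) = -3 -> agrees with the trace
step 6: x = 0 + (3) = 3, y = -3 + (-8) = -11 -> verified
step 7: x = 3 + (-2) = 1, y = -11 + (5) = -6 -> no discrepancy
step 8: x = 1 + (2) = 3, y = -6 + (-7) = -13 -> exactly as logged
step 9: x = 3 + (9) = 12, y = -13 + (-3) = -16 -> confirmed correct
step 10: x = 12 + (-9) = 3, y = -16 + (-6) = -22 -> a discrepancy with the trace
The earliest wrong entry is at step 10: it should read y = -22.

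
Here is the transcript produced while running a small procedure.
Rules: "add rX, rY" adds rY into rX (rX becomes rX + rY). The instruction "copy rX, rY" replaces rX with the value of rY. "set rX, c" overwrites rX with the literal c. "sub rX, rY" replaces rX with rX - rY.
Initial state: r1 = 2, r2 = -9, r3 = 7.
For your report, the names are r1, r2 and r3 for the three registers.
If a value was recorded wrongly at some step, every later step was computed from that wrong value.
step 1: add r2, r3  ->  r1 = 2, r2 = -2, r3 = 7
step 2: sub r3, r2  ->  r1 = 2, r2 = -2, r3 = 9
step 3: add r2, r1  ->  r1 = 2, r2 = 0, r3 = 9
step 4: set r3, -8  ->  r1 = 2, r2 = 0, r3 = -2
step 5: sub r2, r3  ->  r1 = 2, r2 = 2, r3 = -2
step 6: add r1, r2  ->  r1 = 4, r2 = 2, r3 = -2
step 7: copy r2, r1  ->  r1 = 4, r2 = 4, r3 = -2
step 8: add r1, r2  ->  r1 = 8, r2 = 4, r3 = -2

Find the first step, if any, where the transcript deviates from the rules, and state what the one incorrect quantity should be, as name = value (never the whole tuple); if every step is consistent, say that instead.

step 4, r3 = -8

Step 1: r2 = -9 + 7 = -2 — in agreement.
Step 2: r3 = 7 - -2 = 9 — agrees with the transcript.
Step 3: r2 = -2 + 2 = 0 — matches.
Step 4: r3 = -8 — not what was recorded.
First deviation found at step 4; the corrected entry is r3 = -8.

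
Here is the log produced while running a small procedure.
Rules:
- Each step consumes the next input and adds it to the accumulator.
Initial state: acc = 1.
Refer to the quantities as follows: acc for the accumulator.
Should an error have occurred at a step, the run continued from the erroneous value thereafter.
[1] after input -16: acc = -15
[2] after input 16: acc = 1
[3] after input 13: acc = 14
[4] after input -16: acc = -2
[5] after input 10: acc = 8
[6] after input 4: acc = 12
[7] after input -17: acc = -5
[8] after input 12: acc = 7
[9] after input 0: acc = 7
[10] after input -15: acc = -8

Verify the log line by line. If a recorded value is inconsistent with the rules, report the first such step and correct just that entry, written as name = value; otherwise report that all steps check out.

no error

1. acc = 1 + -16 = -15 (no discrepancy)
2. acc = -15 + 16 = 1 (in agreement)
3. acc = 1 + 13 = 14 (in agreement)
4. acc = 14 + -16 = -2 (same as recorded)
5. acc = -2 + 10 = 8 (agrees with the log)
6. acc = 8 + 4 = 12 (verified)
7. acc = 12 + -17 = -5 (no discrepancy)
8. acc = -5 + 12 = 7 (matches)
9. acc = 7 + 0 = 7 (same as recorded)
10. acc = 7 + -15 = -8 (checks out)
The recomputation confirms every line.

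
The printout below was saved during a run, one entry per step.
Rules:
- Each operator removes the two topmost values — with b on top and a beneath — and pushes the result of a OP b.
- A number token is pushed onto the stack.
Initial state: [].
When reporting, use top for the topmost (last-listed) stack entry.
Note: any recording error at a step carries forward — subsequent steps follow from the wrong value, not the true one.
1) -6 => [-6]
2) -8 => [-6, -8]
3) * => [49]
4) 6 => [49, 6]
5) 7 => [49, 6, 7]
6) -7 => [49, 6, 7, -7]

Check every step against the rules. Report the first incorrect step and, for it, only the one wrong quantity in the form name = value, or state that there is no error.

Step 1: push -6: top = -6 — no discrepancy.
Step 2: push -8: top = -8 — exactly as logged.
Step 3: -6 * -8 = 48 — not what was recorded.
That makes step 3 the first incorrect line — top = 48 is what it should show.

step 3, top = 48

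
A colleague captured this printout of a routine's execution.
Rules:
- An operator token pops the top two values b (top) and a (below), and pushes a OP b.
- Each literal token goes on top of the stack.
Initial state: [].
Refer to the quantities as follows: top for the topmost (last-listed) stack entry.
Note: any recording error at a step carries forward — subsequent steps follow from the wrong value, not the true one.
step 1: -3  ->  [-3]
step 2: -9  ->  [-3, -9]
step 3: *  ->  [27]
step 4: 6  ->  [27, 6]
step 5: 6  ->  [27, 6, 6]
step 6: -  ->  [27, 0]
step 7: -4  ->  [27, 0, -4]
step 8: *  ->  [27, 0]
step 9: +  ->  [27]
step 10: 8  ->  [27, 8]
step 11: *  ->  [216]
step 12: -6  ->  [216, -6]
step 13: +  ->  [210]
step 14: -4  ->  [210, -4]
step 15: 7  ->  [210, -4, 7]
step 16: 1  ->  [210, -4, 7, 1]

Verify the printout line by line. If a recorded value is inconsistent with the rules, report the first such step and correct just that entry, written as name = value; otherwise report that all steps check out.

1. push -3: top = -3 (in agreement)
2. push -9: top = -9 (same as recorded)
3. -3 * -9 = 27 (no discrepancy)
4. push 6: top = 6 (checks out)
5. push 6: top = 6 (in agreement)
6. 6 - 6 = 0 (same as recorded)
7. push -4: top = -4 (matches)
8. 0 * -4 = 0 (verified)
9. 27 + 0 = 27 (agrees with the printout)
10. push 8: top = 8 (verified)
11. 27 * 8 = 216 (matches)
12. push -6: top = -6 (confirmed correct)
13. 216 + -6 = 210 (consistent with the printout)
14. push -4: top = -4 (exactly as logged)
15. push 7: top = 7 (agrees with the printout)
16. push 1: top = 1 (in agreement)
Nothing is out of place; the run is error-free.

no error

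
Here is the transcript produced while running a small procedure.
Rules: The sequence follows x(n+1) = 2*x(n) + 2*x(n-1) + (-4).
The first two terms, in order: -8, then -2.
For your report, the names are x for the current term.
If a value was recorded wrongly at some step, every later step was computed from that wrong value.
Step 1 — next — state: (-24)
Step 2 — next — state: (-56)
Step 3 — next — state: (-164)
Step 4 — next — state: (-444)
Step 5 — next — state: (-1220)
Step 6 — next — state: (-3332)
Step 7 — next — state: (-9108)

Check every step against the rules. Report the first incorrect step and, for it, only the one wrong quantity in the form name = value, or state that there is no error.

Recomputing the run from the initial state:
step 1: x = -24
step 2: x = -56
step 3: x = -164
step 4: x = -444
step 5: x = -1220
step 6: x = -3332
step 7: x = -9108
This matches the transcript at every step.

no error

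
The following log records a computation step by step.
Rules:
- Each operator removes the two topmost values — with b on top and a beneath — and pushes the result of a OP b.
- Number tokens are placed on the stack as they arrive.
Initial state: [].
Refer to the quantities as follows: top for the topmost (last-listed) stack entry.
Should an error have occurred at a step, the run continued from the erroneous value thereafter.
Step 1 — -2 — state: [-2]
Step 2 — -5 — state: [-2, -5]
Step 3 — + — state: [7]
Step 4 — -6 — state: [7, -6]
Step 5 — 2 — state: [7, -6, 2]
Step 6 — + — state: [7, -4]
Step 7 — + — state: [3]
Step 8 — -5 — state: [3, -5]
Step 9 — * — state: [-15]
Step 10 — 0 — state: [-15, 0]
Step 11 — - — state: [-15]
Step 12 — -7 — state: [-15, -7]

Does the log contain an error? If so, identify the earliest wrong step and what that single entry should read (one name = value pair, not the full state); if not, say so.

Recomputing the run from the initial state:
step 1: [-2]
step 2: [-2, -5]
step 3: [-7]
step 4: [-7, -6]
step 5: [-7, -6, 2]
step 6: [-7, -4]
step 7: [-11]
step 8: [-11, -5]
step 9: [55]
step 10: [55, 0]
step 11: [55]
step 12: [55, -7]
The first disagreement with the log is at step 3, where the value should be top = -7.

step 3, top = -7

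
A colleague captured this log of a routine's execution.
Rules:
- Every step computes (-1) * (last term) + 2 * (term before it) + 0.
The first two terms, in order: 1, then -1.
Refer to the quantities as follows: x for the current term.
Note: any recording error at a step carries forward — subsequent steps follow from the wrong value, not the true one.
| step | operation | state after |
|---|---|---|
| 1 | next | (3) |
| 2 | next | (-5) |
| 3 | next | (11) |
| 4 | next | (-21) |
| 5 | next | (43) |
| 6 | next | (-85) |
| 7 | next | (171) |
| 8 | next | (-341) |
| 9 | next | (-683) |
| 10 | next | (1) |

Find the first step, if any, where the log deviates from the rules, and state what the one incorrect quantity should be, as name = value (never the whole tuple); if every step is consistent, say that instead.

step 9, x = 683

step 1: x = -1*(-1) + (2)*(1) + (0) = 3 -> no discrepancy
step 2: x = -1*(3) + (2)*(-1) + (0) = -5 -> verified
step 3: x = -1*(-5) + (2)*(3) + (0) = 11 -> in agreement
step 4: x = -1*(11) + (2)*(-5) + (0) = -21 -> in agreement
step 5: x = -1*(-21) + (2)*(11) + (0) = 43 -> same as recorded
step 6: x = -1*(43) + (2)*(-21) + (0) = -85 -> same as recorded
step 7: x = -1*(-85) + (2)*(43) + (0) = 171 -> consistent with the log
step 8: x = -1*(171) + (2)*(-85) + (0) = -341 -> same as recorded
step 9: x = -1*(-341) + (2)*(171) + (0) = 683 -> the recorded entry deviates here
First incorrect step: 9; the correct value is x = 683.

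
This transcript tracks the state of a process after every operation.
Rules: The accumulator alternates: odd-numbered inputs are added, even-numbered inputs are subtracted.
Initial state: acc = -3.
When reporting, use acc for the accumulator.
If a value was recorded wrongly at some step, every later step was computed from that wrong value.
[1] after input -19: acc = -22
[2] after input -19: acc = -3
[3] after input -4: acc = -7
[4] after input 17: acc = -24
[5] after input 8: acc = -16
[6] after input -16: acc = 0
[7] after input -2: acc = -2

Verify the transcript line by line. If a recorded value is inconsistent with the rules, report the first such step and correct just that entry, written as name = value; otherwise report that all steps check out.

no error

Recomputing the run from the initial state:
step 1: acc = -22
step 2: acc = -3
step 3: acc = -7
step 4: acc = -24
step 5: acc = -16
step 6: acc = 0
step 7: acc = -2
This matches the transcript at every step.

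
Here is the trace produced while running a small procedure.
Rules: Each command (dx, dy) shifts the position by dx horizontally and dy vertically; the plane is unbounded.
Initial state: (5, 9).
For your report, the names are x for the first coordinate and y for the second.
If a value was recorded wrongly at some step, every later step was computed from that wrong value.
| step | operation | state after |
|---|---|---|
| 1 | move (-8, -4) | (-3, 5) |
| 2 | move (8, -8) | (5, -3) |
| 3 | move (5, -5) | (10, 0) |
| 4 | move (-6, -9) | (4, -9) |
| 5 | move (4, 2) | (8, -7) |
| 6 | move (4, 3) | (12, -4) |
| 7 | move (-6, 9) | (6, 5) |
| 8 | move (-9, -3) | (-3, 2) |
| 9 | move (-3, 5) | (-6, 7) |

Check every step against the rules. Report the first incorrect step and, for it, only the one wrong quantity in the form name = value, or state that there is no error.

step 3, y = -8

Recomputing the run from the initial state:
step 1: x = -3, y = 5
step 2: x = 5, y = -3
step 3: x = 10, y = -8
step 4: x = 4, y = -17
step 5: x = 8, y = -15
step 6: x = 12, y = -12
step 7: x = 6, y = -3
step 8: x = -3, y = -6
step 9: x = -6, y = -1
The first disagreement with the trace is at step 3, where the value should be y = -8.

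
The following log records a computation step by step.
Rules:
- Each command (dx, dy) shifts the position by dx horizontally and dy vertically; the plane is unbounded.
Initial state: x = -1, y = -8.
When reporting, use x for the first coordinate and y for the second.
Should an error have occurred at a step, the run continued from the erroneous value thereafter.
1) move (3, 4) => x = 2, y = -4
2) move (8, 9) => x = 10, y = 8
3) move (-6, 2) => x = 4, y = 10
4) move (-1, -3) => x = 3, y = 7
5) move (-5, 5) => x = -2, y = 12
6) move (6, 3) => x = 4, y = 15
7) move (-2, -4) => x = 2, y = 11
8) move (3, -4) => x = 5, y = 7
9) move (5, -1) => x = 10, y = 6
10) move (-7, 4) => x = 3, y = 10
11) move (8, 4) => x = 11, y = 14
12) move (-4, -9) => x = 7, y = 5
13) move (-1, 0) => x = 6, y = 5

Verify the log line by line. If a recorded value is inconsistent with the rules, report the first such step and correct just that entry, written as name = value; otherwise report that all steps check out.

step 2, y = 5

Recomputing the run from the initial state:
step 1: x = 2, y = -4
step 2: x = 10, y = 5
step 3: x = 4, y = 7
step 4: x = 3, y = 4
step 5: x = -2, y = 9
step 6: x = 4, y = 12
step 7: x = 2, y = 8
step 8: x = 5, y = 4
step 9: x = 10, y = 3
step 10: x = 3, y = 7
step 11: x = 11, y = 11
step 12: x = 7, y = 2
step 13: x = 6, y = 2
The first disagreement with the log is at step 2, where the value should be y = 5.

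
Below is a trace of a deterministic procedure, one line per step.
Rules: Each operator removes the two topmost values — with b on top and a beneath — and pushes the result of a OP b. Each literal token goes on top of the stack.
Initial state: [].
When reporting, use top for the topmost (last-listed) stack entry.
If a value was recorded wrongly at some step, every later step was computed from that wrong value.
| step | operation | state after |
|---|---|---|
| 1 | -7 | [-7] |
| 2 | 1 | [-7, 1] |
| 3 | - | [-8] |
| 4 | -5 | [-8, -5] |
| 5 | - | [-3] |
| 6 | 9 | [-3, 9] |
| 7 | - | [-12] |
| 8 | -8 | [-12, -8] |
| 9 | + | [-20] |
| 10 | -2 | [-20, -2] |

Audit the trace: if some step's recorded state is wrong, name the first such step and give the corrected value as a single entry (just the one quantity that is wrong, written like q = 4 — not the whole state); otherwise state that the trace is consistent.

1. push -7: top = -7 (checks out)
2. push 1: top = 1 (confirmed correct)
3. -7 - 1 = -8 (consistent with the trace)
4. push -5: top = -5 (confirmed correct)
5. -8 - -5 = -3 (agrees with the trace)
6. push 9: top = 9 (agrees with the trace)
7. -3 - 9 = -12 (matches)
8. push -8: top = -8 (verified)
9. -12 + -8 = -20 (verified)
10. push -2: top = -2 (consistent with the trace)
All entries verified; no error found.

no error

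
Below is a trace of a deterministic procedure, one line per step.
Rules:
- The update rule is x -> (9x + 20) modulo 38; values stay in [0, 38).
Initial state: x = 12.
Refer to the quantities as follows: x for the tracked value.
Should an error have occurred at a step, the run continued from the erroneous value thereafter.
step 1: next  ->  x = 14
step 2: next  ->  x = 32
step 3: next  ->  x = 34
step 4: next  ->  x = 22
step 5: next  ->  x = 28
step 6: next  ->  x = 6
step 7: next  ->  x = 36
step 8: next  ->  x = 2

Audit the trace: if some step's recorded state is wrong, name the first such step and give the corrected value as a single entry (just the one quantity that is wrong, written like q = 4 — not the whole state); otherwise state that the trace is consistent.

step 1: x = (9*12 + 20) mod 38 = 14 -> confirmed correct
step 2: x = (9*14 + 20) mod 38 = 32 -> verified
step 3: x = (9*32 + 20) mod 38 = 4 -> this is not what the trace shows
First incorrect step: 3; the correct value is x = 4.

step 3, x = 4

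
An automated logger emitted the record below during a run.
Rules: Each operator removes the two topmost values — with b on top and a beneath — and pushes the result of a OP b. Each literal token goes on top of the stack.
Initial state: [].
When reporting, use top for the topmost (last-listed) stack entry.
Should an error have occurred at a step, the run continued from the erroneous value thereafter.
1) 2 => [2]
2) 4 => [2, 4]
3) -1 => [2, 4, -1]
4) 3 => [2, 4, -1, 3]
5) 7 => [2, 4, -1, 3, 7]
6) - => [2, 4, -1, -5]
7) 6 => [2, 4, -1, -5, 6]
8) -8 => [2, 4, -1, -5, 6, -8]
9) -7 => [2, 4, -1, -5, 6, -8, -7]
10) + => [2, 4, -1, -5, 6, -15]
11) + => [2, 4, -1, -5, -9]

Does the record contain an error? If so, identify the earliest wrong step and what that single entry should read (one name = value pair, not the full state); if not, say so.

step 1: push 2: top = 2 -> verified
step 2: push 4: top = 4 -> same as recorded
step 3: push -1: top = -1 -> matches
step 4: push 3: top = 3 -> same as recorded
step 5: push 7: top = 7 -> agrees with the record
step 6: 3 - 7 = -4 -> this is not what the record shows
First incorrect step: 6; the correct value is top = -4.

step 6, top = -4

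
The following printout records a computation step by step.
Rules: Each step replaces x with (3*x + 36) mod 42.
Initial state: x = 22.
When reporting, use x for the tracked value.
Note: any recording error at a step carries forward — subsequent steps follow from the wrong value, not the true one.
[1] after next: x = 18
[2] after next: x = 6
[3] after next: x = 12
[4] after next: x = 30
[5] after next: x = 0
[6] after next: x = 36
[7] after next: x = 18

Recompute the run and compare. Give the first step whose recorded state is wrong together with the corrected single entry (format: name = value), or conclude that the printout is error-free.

1. x = (3*22 + 36) mod 42 = 18 (same as recorded)
2. x = (3*18 + 36) mod 42 = 6 (checks out)
3. x = (3*6 + 36) mod 42 = 12 (exactly as logged)
4. x = (3*12 + 36) mod 42 = 30 (consistent with the printout)
5. x = (3*30 + 36) mod 42 = 0 (no discrepancy)
6. x = (3*0 + 36) mod 42 = 36 (in agreement)
7. x = (3*36 + 36) mod 42 = 18 (agrees with the printout)
The whole run recomputes cleanly — no discrepancies.

no error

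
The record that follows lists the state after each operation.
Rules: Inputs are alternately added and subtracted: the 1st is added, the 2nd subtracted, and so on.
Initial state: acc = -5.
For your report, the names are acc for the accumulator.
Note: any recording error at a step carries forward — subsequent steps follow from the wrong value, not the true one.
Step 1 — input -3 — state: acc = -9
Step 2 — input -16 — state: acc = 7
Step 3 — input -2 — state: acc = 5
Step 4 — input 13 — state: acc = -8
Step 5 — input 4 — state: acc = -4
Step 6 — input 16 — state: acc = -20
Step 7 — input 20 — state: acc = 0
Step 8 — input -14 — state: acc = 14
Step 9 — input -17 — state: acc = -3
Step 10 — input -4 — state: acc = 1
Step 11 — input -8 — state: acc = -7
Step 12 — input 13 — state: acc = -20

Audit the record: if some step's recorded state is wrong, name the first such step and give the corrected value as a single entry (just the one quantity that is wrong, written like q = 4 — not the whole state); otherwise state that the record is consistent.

Recomputing the run from the initial state:
step 1: acc = -8
step 2: acc = 8
step 3: acc = 6
step 4: acc = -7
step 5: acc = -3
step 6: acc = -19
step 7: acc = 1
step 8: acc = 15
step 9: acc = -2
step 10: acc = 2
step 11: acc = -6
step 12: acc = -19
The first disagreement with the record is at step 1, where the value should be acc = -8.

step 1, acc = -8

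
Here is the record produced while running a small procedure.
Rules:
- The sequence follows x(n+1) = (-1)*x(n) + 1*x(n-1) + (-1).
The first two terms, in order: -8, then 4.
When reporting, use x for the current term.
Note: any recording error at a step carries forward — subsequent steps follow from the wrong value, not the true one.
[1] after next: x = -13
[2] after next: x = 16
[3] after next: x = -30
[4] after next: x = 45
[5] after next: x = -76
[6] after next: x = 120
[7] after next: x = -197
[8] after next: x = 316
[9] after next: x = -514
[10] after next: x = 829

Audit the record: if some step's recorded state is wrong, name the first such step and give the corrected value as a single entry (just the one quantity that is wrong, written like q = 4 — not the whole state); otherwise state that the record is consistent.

1. x = -1*(4) + (1)*(-8) + (-1) = -13 (confirmed correct)
2. x = -1*(-13) + (1)*(4) + (-1) = 16 (no discrepancy)
3. x = -1*(16) + (1)*(-13) + (-1) = -30 (in agreement)
4. x = -1*(-30) + (1)*(16) + (-1) = 45 (exactly as logged)
5. x = -1*(45) + (1)*(-30) + (-1) = -76 (in agreement)
6. x = -1*(-76) + (1)*(45) + (-1) = 120 (same as recorded)
7. x = -1*(120) + (1)*(-76) + (-1) = -197 (no discrepancy)
8. x = -1*(-197) + (1)*(120) + (-1) = 316 (exactly as logged)
9. x = -1*(316) + (1)*(-197) + (-1) = -514 (same as recorded)
10. x = -1*(-514) + (1)*(316) + (-1) = 829 (verified)
The recomputation confirms every line.

no error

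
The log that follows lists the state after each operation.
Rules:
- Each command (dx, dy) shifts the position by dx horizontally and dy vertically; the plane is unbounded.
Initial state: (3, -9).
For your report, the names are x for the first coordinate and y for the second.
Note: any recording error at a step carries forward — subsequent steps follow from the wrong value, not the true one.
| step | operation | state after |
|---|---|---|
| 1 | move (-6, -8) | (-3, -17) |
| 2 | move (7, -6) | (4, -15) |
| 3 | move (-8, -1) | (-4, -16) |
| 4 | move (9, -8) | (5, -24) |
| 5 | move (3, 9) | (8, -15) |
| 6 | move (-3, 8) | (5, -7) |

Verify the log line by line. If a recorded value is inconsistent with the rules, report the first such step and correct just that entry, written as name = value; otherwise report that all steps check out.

step 2, y = -23

1. x = 3 + (-6) = -3, y = -9 + (-8) = -17 (exactly as logged)
2. x = -3 + (7) = 4, y = -17 + (-6) = -23 (the recorded entry deviates here)
The earliest wrong entry is at step 2: it should read y = -23.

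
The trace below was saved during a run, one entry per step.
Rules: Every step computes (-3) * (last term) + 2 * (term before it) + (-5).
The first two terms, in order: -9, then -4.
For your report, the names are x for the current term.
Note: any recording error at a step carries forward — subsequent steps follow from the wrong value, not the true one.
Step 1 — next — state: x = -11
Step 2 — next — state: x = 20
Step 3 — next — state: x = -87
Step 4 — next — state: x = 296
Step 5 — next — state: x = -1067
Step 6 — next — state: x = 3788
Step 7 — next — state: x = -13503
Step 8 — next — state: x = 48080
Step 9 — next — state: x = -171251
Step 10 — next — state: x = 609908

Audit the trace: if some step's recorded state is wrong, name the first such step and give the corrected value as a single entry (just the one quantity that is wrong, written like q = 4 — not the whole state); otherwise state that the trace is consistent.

no error

step 1: x = -3*(-4) + (2)*(-9) + (-5) = -11 -> agrees with the trace
step 2: x = -3*(-11) + (2)*(-4) + (-5) = 20 -> confirmed correct
step 3: x = -3*(20) + (2)*(-11) + (-5) = -87 -> consistent with the trace
step 4: x = -3*(-87) + (2)*(20) + (-5) = 296 -> no discrepancy
step 5: x = -3*(296) + (2)*(-87) + (-5) = -1067 -> in agreement
step 6: x = -3*(-1067) + (2)*(296) + (-5) = 3788 -> in agreement
step 7: x = -3*(3788) + (2)*(-1067) + (-5) = -13503 -> matches
step 8: x = -3*(-13503) + (2)*(3788) + (-5) = 48080 -> in agreement
step 9: x = -3*(48080) + (2)*(-13503) + (-5) = -171251 -> matches
step 10: x = -3*(-171251) + (2)*(48080) + (-5) = 609908 -> same as recorded
All steps check out; nothing to correct.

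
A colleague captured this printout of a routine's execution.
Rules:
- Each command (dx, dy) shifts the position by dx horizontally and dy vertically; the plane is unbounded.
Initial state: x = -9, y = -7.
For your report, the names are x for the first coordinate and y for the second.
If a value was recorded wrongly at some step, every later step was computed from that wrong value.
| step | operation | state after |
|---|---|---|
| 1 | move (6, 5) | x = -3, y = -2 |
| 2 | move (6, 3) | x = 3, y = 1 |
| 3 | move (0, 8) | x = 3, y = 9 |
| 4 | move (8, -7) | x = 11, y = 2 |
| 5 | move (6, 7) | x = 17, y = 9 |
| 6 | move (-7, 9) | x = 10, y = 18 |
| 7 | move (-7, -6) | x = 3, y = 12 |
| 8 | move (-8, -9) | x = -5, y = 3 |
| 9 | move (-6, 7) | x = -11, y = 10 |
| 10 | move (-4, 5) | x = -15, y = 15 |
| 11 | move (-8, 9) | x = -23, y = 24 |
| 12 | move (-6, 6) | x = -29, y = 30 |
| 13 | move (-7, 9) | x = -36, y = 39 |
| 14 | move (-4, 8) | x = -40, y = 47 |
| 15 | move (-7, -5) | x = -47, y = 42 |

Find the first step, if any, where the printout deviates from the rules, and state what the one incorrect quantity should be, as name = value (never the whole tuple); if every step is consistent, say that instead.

no error

1. x = -9 + (6) = -3, y = -7 + (5) = -2 (in agreement)
2. x = -3 + (6) = 3, y = -2 + (3) = 1 (in agreement)
3. x = 3 + (0) = 3, y = 1 + (8) = 9 (verified)
4. x = 3 + (8) = 11, y = 9 + (-7) = 2 (verified)
5. x = 11 + (6) = 17, y = 2 + (7) = 9 (verified)
6. x = 17 + (-7) = 10, y = 9 + (9) = 18 (consistent with the printout)
7. x = 10 + (-7) = 3, y = 18 + (-6) = 12 (agrees with the printout)
8. x = 3 + (-8) = -5, y = 12 + (-9) = 3 (same as recorded)
9. x = -5 + (-6) = -11, y = 3 + (7) = 10 (confirmed correct)
10. x = -11 + (-4) = -15, y = 10 + (5) = 15 (consistent with the printout)
11. x = -15 + (-8) = -23, y = 15 + (9) = 24 (verified)
12. x = -23 + (-6) = -29, y = 24 + (6) = 30 (same as recorded)
13. x = -29 + (-7) = -36, y = 30 + (9) = 39 (exactly as logged)
14. x = -36 + (-4) = -40, y = 39 + (8) = 47 (checks out)
15. x = -40 + (-7) = -47, y = 47 + (-5) = 42 (checks out)
Nothing is out of place; the run is error-free.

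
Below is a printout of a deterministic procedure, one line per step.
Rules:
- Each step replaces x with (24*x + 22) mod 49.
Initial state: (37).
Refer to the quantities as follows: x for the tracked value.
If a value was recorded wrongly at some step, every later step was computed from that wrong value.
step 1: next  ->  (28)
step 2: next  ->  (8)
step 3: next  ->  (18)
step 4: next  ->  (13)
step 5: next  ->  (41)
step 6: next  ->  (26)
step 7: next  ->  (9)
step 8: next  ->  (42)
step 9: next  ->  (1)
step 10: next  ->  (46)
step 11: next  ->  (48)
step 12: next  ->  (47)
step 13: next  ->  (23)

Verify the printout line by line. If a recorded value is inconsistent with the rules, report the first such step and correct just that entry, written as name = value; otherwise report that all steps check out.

step 5, x = 40

1. x = (24*37 + 22) mod 49 = 28 (checks out)
2. x = (24*28 + 22) mod 49 = 8 (confirmed correct)
3. x = (24*8 + 22) mod 49 = 18 (no discrepancy)
4. x = (24*18 + 22) mod 49 = 13 (agrees with the printout)
5. x = (24*13 + 22) mod 49 = 40 (a discrepancy with the printout)
So the first discrepancy is step 5, where the right value is x = 40.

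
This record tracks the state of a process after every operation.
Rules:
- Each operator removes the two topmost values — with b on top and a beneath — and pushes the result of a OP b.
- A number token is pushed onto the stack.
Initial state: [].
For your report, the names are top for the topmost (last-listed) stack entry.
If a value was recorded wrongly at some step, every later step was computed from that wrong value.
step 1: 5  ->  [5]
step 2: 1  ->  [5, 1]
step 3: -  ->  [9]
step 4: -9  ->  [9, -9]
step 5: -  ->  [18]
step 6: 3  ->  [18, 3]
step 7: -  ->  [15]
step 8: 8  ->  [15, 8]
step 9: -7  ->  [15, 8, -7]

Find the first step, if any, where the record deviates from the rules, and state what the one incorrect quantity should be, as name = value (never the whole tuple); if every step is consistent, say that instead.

Recomputing the run from the initial state:
step 1: [5]
step 2: [5, 1]
step 3: [4]
step 4: [4, -9]
step 5: [13]
step 6: [13, 3]
step 7: [10]
step 8: [10, 8]
step 9: [10, 8, -7]
The first disagreement with the record is at step 3, where the value should be top = 4.

step 3, top = 4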